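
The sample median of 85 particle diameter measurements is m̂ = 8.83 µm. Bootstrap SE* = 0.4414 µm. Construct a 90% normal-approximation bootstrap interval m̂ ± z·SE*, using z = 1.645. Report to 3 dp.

Margin = 1.645 × 0.4414 = 0.7261
Interval: 8.83 ± 0.7261

(8.104, 9.556)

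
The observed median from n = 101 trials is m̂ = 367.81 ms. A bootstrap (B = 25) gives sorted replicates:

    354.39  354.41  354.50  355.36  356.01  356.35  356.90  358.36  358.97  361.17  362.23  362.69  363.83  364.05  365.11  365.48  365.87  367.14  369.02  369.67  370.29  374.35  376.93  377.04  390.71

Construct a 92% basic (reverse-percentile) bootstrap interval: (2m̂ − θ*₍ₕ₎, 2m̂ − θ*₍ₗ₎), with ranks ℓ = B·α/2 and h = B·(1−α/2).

(358.58, 381.23)

Percentile endpoints at ranks 1 and 24: θ*₍1₎ = 354.39, θ*₍24₎ = 377.04.
Basic interval reflects these around m̂:
  lower = 2 × 367.81 − 377.04 = 358.58
  upper = 2 × 367.81 − 354.39 = 381.23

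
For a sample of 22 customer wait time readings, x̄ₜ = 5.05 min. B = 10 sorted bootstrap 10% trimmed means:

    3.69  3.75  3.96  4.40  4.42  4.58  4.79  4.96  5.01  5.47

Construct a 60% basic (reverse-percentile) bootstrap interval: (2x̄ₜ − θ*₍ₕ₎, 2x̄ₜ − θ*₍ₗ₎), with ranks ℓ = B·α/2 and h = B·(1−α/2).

(5.14, 6.35)

Percentile endpoints at ranks 2 and 8: θ*₍2₎ = 3.75, θ*₍8₎ = 4.96.
Basic interval reflects these around x̄ₜ:
  lower = 2 × 5.05 − 4.96 = 5.14
  upper = 2 × 5.05 − 3.75 = 6.35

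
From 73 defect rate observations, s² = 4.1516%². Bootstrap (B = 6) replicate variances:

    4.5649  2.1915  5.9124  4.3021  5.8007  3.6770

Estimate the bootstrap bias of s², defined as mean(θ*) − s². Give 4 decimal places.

bias = +0.2565

mean(θ*) = (4.5649 + 2.1915 + 5.9124 + 4.3021 + 5.8007 + 3.6770) / 6 = 4.40810
bias = 4.40810 − 4.1516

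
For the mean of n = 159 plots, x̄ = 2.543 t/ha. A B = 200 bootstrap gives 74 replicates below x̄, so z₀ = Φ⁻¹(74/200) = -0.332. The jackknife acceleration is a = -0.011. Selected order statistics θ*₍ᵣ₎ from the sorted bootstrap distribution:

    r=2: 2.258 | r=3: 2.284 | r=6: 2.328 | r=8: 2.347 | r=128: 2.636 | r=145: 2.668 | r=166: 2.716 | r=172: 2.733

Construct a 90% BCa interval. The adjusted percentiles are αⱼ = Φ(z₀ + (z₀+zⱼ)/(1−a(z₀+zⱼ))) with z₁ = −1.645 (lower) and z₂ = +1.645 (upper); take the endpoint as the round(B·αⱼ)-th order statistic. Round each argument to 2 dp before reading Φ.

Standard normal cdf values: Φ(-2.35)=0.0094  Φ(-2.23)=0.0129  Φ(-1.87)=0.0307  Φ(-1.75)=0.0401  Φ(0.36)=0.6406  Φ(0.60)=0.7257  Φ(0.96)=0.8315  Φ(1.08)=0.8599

Lower: z₀ + z₁ = -0.332 + (-1.645) = -1.977; 1 − a(z₀+z₁) = 1 − (-0.011)(-1.977) = 0.9783; argument = -0.332 + (-1.977)/0.9783 = -2.3529 → -2.35.
α₁ = Φ(-2.35) = 0.0094; rank = round(200 × 0.0094) = 2; θ*₍2₎ = 2.258.
Upper: z₀ + z₂ = 1.313; 1 − a(z₀+z₂) = 1.0144; argument = 0.9623 → 0.96; α₂ = 0.8315; rank = 166; θ*₍166₎ = 2.716.

(2.258, 2.716)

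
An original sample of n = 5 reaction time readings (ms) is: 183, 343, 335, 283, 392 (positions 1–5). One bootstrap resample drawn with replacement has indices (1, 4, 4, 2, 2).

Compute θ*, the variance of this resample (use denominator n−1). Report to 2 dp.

Resample values: 183, 283, 283, 343, 343.
Mean = 287.0000; sum of squared deviations = 17120.0000
s² = 17120.0000 / 4 = 4280.0000

θ* = 4280.00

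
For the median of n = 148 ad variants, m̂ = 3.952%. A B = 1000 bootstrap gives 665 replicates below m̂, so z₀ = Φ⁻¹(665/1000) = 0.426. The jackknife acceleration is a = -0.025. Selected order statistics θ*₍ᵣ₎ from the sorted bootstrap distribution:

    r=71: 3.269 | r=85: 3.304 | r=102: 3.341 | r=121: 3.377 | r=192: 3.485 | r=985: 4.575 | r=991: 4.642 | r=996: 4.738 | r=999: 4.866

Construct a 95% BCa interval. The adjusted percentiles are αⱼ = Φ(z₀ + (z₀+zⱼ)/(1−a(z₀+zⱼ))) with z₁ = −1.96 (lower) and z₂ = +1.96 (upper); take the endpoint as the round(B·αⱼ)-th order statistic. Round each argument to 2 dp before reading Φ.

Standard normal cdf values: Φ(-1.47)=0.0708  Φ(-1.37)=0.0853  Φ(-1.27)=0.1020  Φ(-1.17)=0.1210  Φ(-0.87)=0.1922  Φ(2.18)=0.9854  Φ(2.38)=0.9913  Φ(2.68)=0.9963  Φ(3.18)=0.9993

Lower: z₀ + z₁ = 0.426 + (-1.960) = -1.534; 1 − a(z₀+z₁) = 1 − (-0.025)(-1.534) = 0.9617; argument = 0.426 + (-1.534)/0.9617 = -1.1692 → -1.17.
α₁ = Φ(-1.17) = 0.1210; rank = round(1000 × 0.1210) = 121; θ*₍121₎ = 3.377.
Upper: z₀ + z₂ = 2.386; 1 − a(z₀+z₂) = 1.0596; argument = 2.6777 → 2.68; α₂ = 0.9963; rank = 996; θ*₍996₎ = 4.738.

(3.377, 4.738)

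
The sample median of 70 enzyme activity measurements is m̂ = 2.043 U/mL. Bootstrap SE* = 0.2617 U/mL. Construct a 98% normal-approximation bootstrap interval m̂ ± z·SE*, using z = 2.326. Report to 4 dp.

Margin = 2.326 × 0.2617 = 0.60871
Interval: 2.043 ± 0.60871

(1.4343, 2.6517)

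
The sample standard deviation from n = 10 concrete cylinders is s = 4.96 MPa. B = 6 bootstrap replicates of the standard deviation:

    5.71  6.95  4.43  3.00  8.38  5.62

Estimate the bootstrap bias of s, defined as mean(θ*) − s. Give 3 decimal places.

bias = +0.722

mean(θ*) = (5.71 + 6.95 + 4.43 + 3.00 + 8.38 + 5.62) / 6 = 5.6817
bias = 5.6817 − 4.96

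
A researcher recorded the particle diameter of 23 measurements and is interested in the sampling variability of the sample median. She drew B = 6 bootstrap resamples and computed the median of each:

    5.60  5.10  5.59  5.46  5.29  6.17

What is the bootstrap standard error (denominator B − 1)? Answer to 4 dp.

Bootstrap SE is the standard deviation of the 6 replicate medians.
Mean of replicates: (5.60 + 5.10 + 5.59 + 5.46 + 5.29 + 6.17) / 6 = 33.21000 / 6 = 5.53500
Sum of squared deviations: (+0.06500)² + (−0.43500)² + (+0.05500)² + (−0.07500)² + (−0.24500)² + (+0.63500)² = 0.66535
Variance = 0.66535 / 5 = 0.13307
SE* = √0.13307

SE* = 0.3648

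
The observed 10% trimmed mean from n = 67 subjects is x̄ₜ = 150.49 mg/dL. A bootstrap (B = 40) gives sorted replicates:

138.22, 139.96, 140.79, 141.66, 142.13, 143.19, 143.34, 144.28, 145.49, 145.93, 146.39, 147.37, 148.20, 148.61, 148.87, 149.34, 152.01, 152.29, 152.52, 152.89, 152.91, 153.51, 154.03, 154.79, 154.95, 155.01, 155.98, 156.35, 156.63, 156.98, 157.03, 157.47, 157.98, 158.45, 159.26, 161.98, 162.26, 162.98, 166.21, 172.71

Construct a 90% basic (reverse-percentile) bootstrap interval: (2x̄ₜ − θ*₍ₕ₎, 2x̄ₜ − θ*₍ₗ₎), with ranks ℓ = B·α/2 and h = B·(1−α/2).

Percentile endpoints at ranks 2 and 38: θ*₍2₎ = 139.96, θ*₍38₎ = 162.98.
Basic interval reflects these around x̄ₜ:
  lower = 2 × 150.49 − 162.98 = 138.00
  upper = 2 × 150.49 − 139.96 = 161.02

(138.00, 161.02)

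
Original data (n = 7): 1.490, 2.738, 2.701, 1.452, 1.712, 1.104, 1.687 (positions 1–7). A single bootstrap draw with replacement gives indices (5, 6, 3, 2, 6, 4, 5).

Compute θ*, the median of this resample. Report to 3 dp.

θ* = 1.712

Resample values: 1.712, 1.104, 2.701, 2.738, 1.104, 1.452, 1.712.
Sorted: 1.104, 1.104, 1.452, 1.712, 1.712, 2.701, 2.738
Median = middle value = 1.712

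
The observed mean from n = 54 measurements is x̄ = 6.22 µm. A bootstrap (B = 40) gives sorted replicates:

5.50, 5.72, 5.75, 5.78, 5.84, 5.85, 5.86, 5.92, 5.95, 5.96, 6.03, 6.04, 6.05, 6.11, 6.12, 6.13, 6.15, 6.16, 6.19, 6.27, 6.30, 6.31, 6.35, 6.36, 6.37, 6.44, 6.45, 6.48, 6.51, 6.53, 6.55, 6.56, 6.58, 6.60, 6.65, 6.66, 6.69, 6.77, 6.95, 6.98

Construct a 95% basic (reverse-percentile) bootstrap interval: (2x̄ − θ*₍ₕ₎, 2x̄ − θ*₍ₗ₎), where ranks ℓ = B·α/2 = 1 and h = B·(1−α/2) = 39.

(5.49, 6.94)

Percentile endpoints at ranks 1 and 39: θ*₍1₎ = 5.50, θ*₍39₎ = 6.95.
Basic interval reflects these around x̄:
  lower = 2 × 6.22 − 6.95 = 5.49
  upper = 2 × 6.22 − 5.50 = 6.94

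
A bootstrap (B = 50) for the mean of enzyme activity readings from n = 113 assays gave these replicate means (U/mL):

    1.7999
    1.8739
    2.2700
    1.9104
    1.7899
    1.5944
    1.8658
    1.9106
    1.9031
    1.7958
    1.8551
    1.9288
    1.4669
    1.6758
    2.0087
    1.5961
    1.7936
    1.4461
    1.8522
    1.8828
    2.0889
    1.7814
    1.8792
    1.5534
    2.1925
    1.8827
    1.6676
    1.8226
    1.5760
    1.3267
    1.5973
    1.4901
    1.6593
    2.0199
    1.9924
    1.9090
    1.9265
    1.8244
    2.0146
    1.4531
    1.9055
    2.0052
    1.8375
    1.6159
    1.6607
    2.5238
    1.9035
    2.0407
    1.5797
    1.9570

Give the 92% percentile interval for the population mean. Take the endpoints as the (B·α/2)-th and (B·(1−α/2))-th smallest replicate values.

Sorted replicates: 1.3267, 1.4461, 1.4531, 1.4669, 1.4901, 1.5534, 1.5760, 1.5797, 1.5944, 1.5961, 1.5973, 1.6159, 1.6593, 1.6607, 1.6676, 1.6758, 1.7814, 1.7899, 1.7936, 1.7958, 1.7999, 1.8226, 1.8244, 1.8375, 1.8522, 1.8551, 1.8658, 1.8739, 1.8792, 1.8827, 1.8828, 1.9031, 1.9035, 1.9055, 1.9090, 1.9104, 1.9106, 1.9265, 1.9288, 1.9570, 1.9924, 2.0052, 2.0087, 2.0146, 2.0199, 2.0407, 2.0889, 2.1925, 2.2700, 2.5238
α = 0.08; lower rank = 50 × 0.040 = 2; upper rank = 50 × 0.960 = 48.
The 2nd smallest replicate is 1.4461; the 48th is 2.1925.

(1.4461, 2.1925)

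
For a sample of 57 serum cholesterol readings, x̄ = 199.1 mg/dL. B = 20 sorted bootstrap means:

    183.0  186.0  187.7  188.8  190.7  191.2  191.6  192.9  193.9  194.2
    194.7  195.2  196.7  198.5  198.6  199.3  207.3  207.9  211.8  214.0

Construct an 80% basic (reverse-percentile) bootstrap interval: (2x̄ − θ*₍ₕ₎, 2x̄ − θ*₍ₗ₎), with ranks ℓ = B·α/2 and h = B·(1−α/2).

Percentile endpoints at ranks 2 and 18: θ*₍2₎ = 186.0, θ*₍18₎ = 207.9.
Basic interval reflects these around x̄:
  lower = 2 × 199.1 − 207.9 = 190.3
  upper = 2 × 199.1 − 186.0 = 212.2

(190.3, 212.2)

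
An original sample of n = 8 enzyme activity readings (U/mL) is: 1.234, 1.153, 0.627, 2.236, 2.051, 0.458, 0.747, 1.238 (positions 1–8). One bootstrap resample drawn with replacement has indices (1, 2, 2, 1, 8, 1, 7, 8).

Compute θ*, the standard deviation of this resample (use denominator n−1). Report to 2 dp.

θ* = 0.17

Resample values: 1.234, 1.153, 1.153, 1.234, 1.238, 1.234, 0.747, 1.238.
Mean = 1.1539; sum of squared deviations = 0.1990
s² = 0.1990 / 7 = 0.0284
s = √0.0284 = 0.17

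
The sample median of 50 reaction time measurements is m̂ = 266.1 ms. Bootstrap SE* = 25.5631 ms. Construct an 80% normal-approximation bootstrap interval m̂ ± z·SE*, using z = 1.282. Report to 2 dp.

(233.33, 298.87)

Margin = 1.282 × 25.5631 = 32.772
Interval: 266.1 ± 32.772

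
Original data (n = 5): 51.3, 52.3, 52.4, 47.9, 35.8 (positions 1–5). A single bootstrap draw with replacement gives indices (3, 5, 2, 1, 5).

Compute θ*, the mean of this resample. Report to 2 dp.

Resample values: 52.4, 35.8, 52.3, 51.3, 35.8.
Mean = (52.4 + 35.8 + 52.3 + 51.3 + 35.8) / 5 = 227.60 / 5 = 45.52

θ* = 45.52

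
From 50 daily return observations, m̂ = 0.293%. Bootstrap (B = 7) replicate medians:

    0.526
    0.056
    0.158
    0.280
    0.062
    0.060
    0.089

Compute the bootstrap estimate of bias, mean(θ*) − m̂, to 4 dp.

mean(θ*) = (0.526 + 0.056 + 0.158 + 0.280 + 0.062 + 0.060 + 0.089) / 7 = 0.17586
bias = 0.17586 − 0.293

bias = −0.1171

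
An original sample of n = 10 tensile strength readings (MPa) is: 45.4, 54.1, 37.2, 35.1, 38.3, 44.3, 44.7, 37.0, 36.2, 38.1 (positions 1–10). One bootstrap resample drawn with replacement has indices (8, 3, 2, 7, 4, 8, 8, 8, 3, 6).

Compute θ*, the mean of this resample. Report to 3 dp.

θ* = 40.060

Resample values: 37.0, 37.2, 54.1, 44.7, 35.1, 37.0, 37.0, 37.0, 37.2, 44.3.
Mean = (37.0 + 37.2 + 54.1 + 44.7 + 35.1 + 37.0 + 37.0 + 37.0 + 37.2 + 44.3) / 10 = 400.60 / 10 = 40.060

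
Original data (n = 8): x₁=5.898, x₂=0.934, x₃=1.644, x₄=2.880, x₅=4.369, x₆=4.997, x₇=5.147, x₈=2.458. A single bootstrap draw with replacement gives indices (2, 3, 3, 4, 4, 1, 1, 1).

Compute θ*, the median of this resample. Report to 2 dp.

θ* = 2.88

Resample values: 0.934, 1.644, 1.644, 2.880, 2.880, 5.898, 5.898, 5.898.
Sorted: 0.934, 1.644, 1.644, 2.880, 2.880, 5.898, 5.898, 5.898
Median = average of the two middle values = 2.88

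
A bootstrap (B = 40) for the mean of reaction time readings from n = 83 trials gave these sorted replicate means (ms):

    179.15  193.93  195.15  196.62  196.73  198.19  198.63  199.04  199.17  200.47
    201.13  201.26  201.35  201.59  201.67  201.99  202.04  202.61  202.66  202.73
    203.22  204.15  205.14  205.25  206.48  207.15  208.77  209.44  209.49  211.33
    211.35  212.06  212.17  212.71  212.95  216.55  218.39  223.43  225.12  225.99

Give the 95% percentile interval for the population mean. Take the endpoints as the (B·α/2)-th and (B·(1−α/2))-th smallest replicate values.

α = 0.05; lower rank = 40 × 0.025 = 1; upper rank = 40 × 0.975 = 39.
The 1st smallest replicate is 179.15; the 39th is 225.12.

(179.15, 225.12)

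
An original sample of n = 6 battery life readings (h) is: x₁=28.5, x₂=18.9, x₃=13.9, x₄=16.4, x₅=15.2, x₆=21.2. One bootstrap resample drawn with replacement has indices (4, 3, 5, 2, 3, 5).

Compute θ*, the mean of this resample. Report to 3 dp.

θ* = 15.583

Resample values: 16.4, 13.9, 15.2, 18.9, 13.9, 15.2.
Mean = (16.4 + 13.9 + 15.2 + 18.9 + 13.9 + 15.2) / 6 = 93.50 / 6 = 15.583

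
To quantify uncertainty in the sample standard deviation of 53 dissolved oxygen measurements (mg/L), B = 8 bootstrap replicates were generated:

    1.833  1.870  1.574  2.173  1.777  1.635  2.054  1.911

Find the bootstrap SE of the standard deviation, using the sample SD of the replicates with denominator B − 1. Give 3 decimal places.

SE* = 0.199

Bootstrap SE is the standard deviation of the 8 replicate standard deviations.
Mean of replicates: (1.833 + 1.870 + 1.574 + 2.173 + 1.777 + 1.635 + 2.054 + 1.911) / 8 = 14.8270 / 8 = 1.8534
Sum of squared deviations: (−0.0204)² + (+0.0166)² + (−0.2794)² + (+0.3196)² + (−0.0764)² + (−0.2184)² + (+0.2006)² + (+0.0576)² = 0.2780
Variance = 0.2780 / 7 = 0.0397
SE* = √0.0397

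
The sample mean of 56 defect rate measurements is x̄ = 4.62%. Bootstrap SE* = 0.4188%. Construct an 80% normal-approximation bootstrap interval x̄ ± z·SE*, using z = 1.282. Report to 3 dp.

Margin = 1.282 × 0.4188 = 0.5369
Interval: 4.62 ± 0.5369

(4.083, 5.157)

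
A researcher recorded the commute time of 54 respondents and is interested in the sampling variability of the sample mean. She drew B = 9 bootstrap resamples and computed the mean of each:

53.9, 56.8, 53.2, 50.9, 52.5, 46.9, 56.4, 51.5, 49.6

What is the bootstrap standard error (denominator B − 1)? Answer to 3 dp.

SE* = 3.151

Bootstrap SE is the standard deviation of the 9 replicate means.
Mean of replicates: (53.9 + 56.8 + 53.2 + 50.9 + 52.5 + 46.9 + 56.4 + 51.5 + 49.6) / 9 = 471.7000 / 9 = 52.4111
Sum of squared deviations: (+1.4889)² + (+4.3889)² + (+0.7889)² + (−1.5111)² + (+0.0889)² + (−5.5111)² + (+3.9889)² + (−0.9111)² + (−2.8111)² = 79.4089
Variance = 79.4089 / 8 = 9.9261
SE* = √9.9261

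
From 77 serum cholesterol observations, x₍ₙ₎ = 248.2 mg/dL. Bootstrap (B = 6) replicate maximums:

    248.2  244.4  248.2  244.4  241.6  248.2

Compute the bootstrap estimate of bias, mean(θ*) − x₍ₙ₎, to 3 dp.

mean(θ*) = (248.2 + 244.4 + 248.2 + 244.4 + 241.6 + 248.2) / 6 = 245.8333
bias = 245.8333 − 248.2

bias = −2.367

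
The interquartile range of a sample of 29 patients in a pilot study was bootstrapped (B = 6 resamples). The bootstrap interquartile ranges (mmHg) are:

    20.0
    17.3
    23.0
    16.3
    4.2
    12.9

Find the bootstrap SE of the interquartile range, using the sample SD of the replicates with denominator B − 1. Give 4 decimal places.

Bootstrap SE is the standard deviation of the 6 replicate interquartile ranges.
Mean of replicates: (20.0 + 17.3 + 23.0 + 16.3 + 4.2 + 12.9) / 6 = 93.70000 / 6 = 15.61667
Sum of squared deviations: (+4.38333)² + (+1.68333)² + (+7.38333)² + (+0.68333)² + (−11.41667)² + (−2.71667)² = 214.74833
Variance = 214.74833 / 5 = 42.94967
SE* = √42.94967

SE* = 6.5536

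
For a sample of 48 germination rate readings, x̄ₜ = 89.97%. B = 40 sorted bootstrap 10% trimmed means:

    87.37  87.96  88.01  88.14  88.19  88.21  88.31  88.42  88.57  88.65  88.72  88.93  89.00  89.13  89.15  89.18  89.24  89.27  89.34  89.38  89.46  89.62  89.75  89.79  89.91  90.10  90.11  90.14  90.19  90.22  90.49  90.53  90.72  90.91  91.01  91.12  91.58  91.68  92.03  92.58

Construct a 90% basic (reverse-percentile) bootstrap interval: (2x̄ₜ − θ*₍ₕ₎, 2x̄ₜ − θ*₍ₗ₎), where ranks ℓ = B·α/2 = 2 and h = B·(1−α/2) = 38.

(88.26, 91.98)

Percentile endpoints at ranks 2 and 38: θ*₍2₎ = 87.96, θ*₍38₎ = 91.68.
Basic interval reflects these around x̄ₜ:
  lower = 2 × 89.97 − 91.68 = 88.26
  upper = 2 × 89.97 − 87.96 = 91.98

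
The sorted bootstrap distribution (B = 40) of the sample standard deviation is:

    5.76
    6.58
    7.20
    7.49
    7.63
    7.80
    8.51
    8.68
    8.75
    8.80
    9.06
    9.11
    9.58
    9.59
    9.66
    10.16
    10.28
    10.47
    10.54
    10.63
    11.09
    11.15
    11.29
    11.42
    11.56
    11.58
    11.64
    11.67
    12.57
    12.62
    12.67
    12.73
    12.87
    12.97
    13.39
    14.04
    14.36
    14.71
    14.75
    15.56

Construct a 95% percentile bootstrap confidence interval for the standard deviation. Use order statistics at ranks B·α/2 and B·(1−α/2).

α = 0.05; lower rank = 40 × 0.025 = 1; upper rank = 40 × 0.975 = 39.
The 1st smallest replicate is 5.76; the 39th is 14.75.

(5.76, 14.75)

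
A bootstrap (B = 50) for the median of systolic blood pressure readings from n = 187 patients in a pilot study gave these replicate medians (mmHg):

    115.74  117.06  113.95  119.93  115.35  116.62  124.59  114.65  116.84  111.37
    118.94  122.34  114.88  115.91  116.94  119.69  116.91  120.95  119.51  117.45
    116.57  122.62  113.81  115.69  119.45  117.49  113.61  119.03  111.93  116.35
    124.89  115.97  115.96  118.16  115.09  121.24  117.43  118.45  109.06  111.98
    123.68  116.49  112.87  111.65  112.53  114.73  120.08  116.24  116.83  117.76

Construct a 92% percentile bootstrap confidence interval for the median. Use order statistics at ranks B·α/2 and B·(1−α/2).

Sorted replicates: 109.06, 111.37, 111.65, 111.93, 111.98, 112.53, 112.87, 113.61, 113.81, 113.95, 114.65, 114.73, 114.88, 115.09, 115.35, 115.69, 115.74, 115.91, 115.96, 115.97, 116.24, 116.35, 116.49, 116.57, 116.62, 116.83, 116.84, 116.91, 116.94, 117.06, 117.43, 117.45, 117.49, 117.76, 118.16, 118.45, 118.94, 119.03, 119.45, 119.51, 119.69, 119.93, 120.08, 120.95, 121.24, 122.34, 122.62, 123.68, 124.59, 124.89
α = 0.08; lower rank = 50 × 0.040 = 2; upper rank = 50 × 0.960 = 48.
The 2nd smallest replicate is 111.37; the 48th is 123.68.

(111.37, 123.68)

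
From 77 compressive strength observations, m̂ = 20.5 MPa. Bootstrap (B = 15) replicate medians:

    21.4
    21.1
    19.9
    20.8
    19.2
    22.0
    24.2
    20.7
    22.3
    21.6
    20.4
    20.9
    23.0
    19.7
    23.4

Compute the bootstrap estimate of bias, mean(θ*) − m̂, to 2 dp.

mean(θ*) = (21.4 + 21.1 + 19.9 + 20.8 + 19.2 + 22.0 + 24.2 + 20.7 + 22.3 + 21.6 + 20.4 + 20.9 + 23.0 + 19.7 + 23.4) / 15 = 21.373
bias = 21.373 − 20.5

bias = +0.87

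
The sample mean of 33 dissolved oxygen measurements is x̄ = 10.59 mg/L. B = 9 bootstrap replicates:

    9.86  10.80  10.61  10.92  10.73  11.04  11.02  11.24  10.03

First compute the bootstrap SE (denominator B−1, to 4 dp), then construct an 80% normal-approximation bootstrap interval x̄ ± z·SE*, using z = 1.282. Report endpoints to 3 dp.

(9.994, 11.186)

Mean of replicates = 10.6944; sum of squared deviations = 1.7312; SE* = √(1.7312/8) = 0.4652
Margin = 1.282 × 0.4652 = 0.5964
Interval: 10.59 ± 0.5964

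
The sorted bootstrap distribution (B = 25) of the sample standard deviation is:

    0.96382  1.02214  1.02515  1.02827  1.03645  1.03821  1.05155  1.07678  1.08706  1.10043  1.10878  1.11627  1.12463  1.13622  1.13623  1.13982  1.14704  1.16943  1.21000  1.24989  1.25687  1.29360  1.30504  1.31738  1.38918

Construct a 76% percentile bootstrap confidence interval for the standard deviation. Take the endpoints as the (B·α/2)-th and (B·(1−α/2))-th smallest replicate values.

(1.02515, 1.29360)

α = 0.24; lower rank = 25 × 0.120 = 3; upper rank = 25 × 0.880 = 22.
The 3rd smallest replicate is 1.02515; the 22nd is 1.29360.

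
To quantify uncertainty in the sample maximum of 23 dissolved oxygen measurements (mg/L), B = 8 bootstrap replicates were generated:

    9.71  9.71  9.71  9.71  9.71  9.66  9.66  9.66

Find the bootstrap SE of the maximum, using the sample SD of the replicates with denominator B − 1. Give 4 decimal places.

Bootstrap SE is the standard deviation of the 8 replicate maximums.
Mean of replicates: (9.71 + 9.71 + 9.71 + 9.71 + 9.71 + 9.66 + 9.66 + 9.66) / 8 = 77.53000 / 8 = 9.69125
Sum of squared deviations: (+0.01875)² + (+0.01875)² + (+0.01875)² + (+0.01875)² + (+0.01875)² + (−0.03125)² + (−0.03125)² + (−0.03125)² = 0.00469
Variance = 0.00469 / 7 = 0.00067
SE* = √0.00067

SE* = 0.0259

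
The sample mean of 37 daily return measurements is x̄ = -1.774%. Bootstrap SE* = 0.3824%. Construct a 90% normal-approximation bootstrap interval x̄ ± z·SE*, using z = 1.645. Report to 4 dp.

Margin = 1.645 × 0.3824 = 0.62905
Interval: -1.774 ± 0.62905

(-2.4030, -1.1450)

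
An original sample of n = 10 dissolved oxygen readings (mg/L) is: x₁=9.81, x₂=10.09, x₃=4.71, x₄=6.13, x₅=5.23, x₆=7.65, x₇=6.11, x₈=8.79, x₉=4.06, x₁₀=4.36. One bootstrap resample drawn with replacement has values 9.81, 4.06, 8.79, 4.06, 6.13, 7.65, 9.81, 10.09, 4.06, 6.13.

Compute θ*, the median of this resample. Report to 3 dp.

θ* = 6.890

Sorted: 4.06, 4.06, 4.06, 6.13, 6.13, 7.65, 8.79, 9.81, 9.81, 10.09
Median = average of the two middle values = 6.890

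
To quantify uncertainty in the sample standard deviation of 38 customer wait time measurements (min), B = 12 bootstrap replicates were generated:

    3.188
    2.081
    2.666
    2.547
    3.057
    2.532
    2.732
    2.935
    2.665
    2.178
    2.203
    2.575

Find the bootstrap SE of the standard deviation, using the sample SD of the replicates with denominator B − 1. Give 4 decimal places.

Bootstrap SE is the standard deviation of the 12 replicate standard deviations.
Mean of replicates: (3.188 + 2.081 + 2.666 + 2.547 + 3.057 + 2.532 + 2.732 + 2.935 + 2.665 + 2.178 + 2.203 + 2.575) / 12 = 31.35900 / 12 = 2.61325
Sum of squared deviations: (+0.57475)² + (−0.53225)² + (+0.05275)² + (−0.06625)² + (+0.44375)² + (−0.08125)² + (+0.11875)² + (+0.32175)² + (+0.05175)² + (−0.43525)² + (−0.41025)² + (−0.03825)² = 1.30383
Variance = 1.30383 / 11 = 0.11853
SE* = √0.11853

SE* = 0.3443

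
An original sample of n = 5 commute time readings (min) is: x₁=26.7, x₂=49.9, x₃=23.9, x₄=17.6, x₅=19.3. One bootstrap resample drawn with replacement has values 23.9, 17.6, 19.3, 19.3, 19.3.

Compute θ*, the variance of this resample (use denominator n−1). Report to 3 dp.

Mean = 19.8800; sum of squared deviations = 22.3680
s² = 22.3680 / 4 = 5.5920

θ* = 5.592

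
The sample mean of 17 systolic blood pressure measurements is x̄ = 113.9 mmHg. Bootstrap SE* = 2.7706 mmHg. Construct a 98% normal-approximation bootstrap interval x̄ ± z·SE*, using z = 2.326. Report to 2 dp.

Margin = 2.326 × 2.7706 = 6.444
Interval: 113.9 ± 6.444

(107.46, 120.34)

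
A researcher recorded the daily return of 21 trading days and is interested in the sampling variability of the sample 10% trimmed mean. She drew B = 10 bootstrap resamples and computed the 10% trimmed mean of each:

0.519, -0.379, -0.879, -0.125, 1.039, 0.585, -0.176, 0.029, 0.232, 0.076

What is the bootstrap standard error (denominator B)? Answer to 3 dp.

Bootstrap SE is the standard deviation of the 10 replicate 10% trimmed means.
Mean of replicates: (0.519 + (-0.379) + (-0.879) + (-0.125) + 1.039 + 0.585 + (-0.176) + 0.029 + 0.232 + 0.076) / 10 = 0.9210 / 10 = 0.0921
Sum of squared deviations: (+0.4269)² + (−0.4711)² + (−0.9711)² + (−0.2171)² + (+0.9469)² + (+0.4929)² + (−0.2681)² + (−0.0631)² + (+0.1399)² + (−0.0161)² = 2.6296
Variance = 2.6296 / 10 = 0.2630
SE* = √0.2630

SE* = 0.513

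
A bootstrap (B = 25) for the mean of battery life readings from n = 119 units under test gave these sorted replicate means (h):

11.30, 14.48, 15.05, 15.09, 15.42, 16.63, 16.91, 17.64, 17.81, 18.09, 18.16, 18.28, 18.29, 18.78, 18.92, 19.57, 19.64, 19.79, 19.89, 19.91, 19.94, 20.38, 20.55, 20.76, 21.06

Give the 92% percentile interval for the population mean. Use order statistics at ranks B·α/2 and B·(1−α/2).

(11.30, 20.76)

α = 0.08; lower rank = 25 × 0.040 = 1; upper rank = 25 × 0.960 = 24.
The 1st smallest replicate is 11.30; the 24th is 20.76.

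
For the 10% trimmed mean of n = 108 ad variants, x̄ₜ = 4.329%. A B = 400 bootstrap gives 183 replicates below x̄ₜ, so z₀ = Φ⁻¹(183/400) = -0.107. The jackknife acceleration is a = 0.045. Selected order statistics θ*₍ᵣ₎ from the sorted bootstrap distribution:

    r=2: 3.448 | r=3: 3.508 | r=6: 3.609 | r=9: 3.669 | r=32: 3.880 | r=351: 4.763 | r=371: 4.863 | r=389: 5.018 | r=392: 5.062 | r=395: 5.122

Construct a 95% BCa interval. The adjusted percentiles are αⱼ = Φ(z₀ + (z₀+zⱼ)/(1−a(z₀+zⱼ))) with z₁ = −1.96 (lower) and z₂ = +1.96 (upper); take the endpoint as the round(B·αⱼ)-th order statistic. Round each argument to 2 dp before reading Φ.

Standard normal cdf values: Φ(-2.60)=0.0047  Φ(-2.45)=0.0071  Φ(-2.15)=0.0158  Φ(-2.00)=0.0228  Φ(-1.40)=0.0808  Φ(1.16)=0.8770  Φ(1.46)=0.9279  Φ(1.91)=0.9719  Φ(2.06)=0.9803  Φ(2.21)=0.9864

Lower: z₀ + z₁ = -0.107 + (-1.960) = -2.067; 1 − a(z₀+z₁) = 1 − (0.045)(-2.067) = 1.0930; argument = -0.107 + (-2.067)/1.0930 = -1.9981 → -2.00.
α₁ = Φ(-2.00) = 0.0228; rank = round(400 × 0.0228) = 9; θ*₍9₎ = 3.669.
Upper: z₀ + z₂ = 1.853; 1 − a(z₀+z₂) = 0.9166; argument = 1.9146 → 1.91; α₂ = 0.9719; rank = 389; θ*₍389₎ = 5.018.

(3.669, 5.018)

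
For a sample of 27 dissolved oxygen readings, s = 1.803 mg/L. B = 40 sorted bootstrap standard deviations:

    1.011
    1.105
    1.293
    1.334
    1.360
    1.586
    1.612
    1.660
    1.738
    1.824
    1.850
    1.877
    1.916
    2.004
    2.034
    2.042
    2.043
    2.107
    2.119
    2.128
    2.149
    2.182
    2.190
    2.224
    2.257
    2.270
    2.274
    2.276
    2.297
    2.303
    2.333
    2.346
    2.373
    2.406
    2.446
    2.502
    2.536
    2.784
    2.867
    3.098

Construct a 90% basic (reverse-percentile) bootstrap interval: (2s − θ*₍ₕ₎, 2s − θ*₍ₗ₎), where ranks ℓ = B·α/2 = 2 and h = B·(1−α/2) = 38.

(0.822, 2.501)

Percentile endpoints at ranks 2 and 38: θ*₍2₎ = 1.105, θ*₍38₎ = 2.784.
Basic interval reflects these around s:
  lower = 2 × 1.803 − 2.784 = 0.822
  upper = 2 × 1.803 − 1.105 = 2.501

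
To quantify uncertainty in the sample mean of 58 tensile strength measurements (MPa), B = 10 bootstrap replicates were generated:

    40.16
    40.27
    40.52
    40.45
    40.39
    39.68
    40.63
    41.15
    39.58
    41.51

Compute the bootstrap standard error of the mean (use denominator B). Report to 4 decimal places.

SE* = 0.5584

Bootstrap SE is the standard deviation of the 10 replicate means.
Mean of replicates: (40.16 + 40.27 + 40.52 + 40.45 + 40.39 + 39.68 + 40.63 + 41.15 + 39.58 + 41.51) / 10 = 404.34000 / 10 = 40.43400
Sum of squared deviations: (−0.27400)² + (−0.16400)² + (+0.08600)² + (+0.01600)² + (−0.04400)² + (−0.75400)² + (+0.19600)² + (+0.71600)² + (−0.85400)² + (+1.07600)² = 3.11824
Variance = 3.11824 / 10 = 0.31182
SE* = √0.31182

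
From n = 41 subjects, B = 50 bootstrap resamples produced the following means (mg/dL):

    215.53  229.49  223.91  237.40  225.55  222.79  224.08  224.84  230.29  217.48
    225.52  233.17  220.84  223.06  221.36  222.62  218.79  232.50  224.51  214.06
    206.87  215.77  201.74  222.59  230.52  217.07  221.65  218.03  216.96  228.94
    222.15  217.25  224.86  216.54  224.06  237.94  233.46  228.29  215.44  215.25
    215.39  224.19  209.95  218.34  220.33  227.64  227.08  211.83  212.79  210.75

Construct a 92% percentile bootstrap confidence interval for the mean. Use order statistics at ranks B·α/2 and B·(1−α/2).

(206.87, 233.46)

Sorted replicates: 201.74, 206.87, 209.95, 210.75, 211.83, 212.79, 214.06, 215.25, 215.39, 215.44, 215.53, 215.77, 216.54, 216.96, 217.07, 217.25, 217.48, 218.03, 218.34, 218.79, 220.33, 220.84, 221.36, 221.65, 222.15, 222.59, 222.62, 222.79, 223.06, 223.91, 224.06, 224.08, 224.19, 224.51, 224.84, 224.86, 225.52, 225.55, 227.08, 227.64, 228.29, 228.94, 229.49, 230.29, 230.52, 232.50, 233.17, 233.46, 237.40, 237.94
α = 0.08; lower rank = 50 × 0.040 = 2; upper rank = 50 × 0.960 = 48.
The 2nd smallest replicate is 206.87; the 48th is 233.46.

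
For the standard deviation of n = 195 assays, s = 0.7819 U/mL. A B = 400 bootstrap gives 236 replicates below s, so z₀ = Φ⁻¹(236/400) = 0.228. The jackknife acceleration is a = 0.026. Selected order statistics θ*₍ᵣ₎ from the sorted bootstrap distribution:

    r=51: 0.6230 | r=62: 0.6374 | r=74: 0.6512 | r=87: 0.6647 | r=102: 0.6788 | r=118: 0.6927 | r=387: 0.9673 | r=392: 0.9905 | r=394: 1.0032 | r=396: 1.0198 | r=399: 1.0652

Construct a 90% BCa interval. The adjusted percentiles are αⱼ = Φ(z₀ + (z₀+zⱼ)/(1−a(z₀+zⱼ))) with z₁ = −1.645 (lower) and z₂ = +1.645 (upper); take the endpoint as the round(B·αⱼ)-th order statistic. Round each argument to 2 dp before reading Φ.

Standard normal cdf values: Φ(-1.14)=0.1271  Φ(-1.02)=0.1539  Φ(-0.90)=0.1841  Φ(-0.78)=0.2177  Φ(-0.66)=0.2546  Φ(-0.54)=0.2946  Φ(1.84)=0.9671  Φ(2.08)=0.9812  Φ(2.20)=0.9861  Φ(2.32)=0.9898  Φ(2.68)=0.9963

(0.6230, 1.0032)

Lower: z₀ + z₁ = 0.228 + (-1.645) = -1.417; 1 − a(z₀+z₁) = 1 − (0.026)(-1.417) = 1.0368; argument = 0.228 + (-1.417)/1.0368 = -1.1386 → -1.14.
α₁ = Φ(-1.14) = 0.1271; rank = round(400 × 0.1271) = 51; θ*₍51₎ = 0.6230.
Upper: z₀ + z₂ = 1.873; 1 − a(z₀+z₂) = 0.9513; argument = 2.1969 → 2.20; α₂ = 0.9861; rank = 394; θ*₍394₎ = 1.0032.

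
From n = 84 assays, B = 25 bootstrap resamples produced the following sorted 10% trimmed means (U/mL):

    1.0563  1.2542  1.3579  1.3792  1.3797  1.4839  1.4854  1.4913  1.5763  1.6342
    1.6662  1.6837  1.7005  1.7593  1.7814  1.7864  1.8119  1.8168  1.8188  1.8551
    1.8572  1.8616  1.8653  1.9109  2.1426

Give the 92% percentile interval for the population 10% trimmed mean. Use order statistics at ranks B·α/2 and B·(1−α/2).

(1.0563, 1.9109)

α = 0.08; lower rank = 25 × 0.040 = 1; upper rank = 25 × 0.960 = 24.
The 1st smallest replicate is 1.0563; the 24th is 1.9109.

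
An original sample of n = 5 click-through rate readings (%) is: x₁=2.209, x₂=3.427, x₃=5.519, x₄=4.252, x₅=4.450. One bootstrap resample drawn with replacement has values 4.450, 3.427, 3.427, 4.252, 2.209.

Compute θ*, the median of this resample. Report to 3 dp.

Sorted: 2.209, 3.427, 3.427, 4.252, 4.450
Median = middle value = 3.427

θ* = 3.427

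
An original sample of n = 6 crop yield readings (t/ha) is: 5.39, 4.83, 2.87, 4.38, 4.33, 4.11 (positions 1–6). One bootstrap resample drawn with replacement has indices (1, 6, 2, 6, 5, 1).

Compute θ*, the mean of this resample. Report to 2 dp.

θ* = 4.69

Resample values: 5.39, 4.11, 4.83, 4.11, 4.33, 5.39.
Mean = (5.39 + 4.11 + 4.83 + 4.11 + 4.33 + 5.39) / 6 = 28.160 / 6 = 4.69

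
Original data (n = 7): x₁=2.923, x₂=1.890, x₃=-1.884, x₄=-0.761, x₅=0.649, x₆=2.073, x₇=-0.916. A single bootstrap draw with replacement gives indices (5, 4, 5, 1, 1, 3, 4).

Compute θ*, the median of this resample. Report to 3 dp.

Resample values: 0.649, -0.761, 0.649, 2.923, 2.923, -1.884, -0.761.
Sorted: -1.884, -0.761, -0.761, 0.649, 0.649, 2.923, 2.923
Median = middle value = 0.649

θ* = 0.649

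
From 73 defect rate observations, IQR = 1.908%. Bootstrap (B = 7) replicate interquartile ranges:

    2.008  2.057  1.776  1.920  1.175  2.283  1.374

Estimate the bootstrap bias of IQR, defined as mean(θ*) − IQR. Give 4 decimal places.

mean(θ*) = (2.008 + 2.057 + 1.776 + 1.920 + 1.175 + 2.283 + 1.374) / 7 = 1.79900
bias = 1.79900 − 1.908

bias = −0.1090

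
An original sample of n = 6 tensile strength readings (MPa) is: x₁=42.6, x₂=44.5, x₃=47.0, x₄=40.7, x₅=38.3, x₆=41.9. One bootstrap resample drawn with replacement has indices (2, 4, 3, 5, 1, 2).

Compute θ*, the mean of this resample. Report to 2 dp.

Resample values: 44.5, 40.7, 47.0, 38.3, 42.6, 44.5.
Mean = (44.5 + 40.7 + 47.0 + 38.3 + 42.6 + 44.5) / 6 = 257.60 / 6 = 42.93

θ* = 42.93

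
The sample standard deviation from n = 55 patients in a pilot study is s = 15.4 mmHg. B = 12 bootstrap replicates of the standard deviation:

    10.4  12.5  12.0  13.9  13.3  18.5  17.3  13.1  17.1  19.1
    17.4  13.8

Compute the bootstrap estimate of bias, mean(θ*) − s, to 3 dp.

bias = −0.533

mean(θ*) = (10.4 + 12.5 + 12.0 + 13.9 + 13.3 + 18.5 + 17.3 + 13.1 + 17.1 + 19.1 + 17.4 + 13.8) / 12 = 14.8667
bias = 14.8667 − 15.4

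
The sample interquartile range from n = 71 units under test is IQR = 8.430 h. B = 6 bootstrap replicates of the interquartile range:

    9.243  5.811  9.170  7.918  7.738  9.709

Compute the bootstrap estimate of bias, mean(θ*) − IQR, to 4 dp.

bias = −0.1652

mean(θ*) = (9.243 + 5.811 + 9.170 + 7.918 + 7.738 + 9.709) / 6 = 8.26483
bias = 8.26483 − 8.430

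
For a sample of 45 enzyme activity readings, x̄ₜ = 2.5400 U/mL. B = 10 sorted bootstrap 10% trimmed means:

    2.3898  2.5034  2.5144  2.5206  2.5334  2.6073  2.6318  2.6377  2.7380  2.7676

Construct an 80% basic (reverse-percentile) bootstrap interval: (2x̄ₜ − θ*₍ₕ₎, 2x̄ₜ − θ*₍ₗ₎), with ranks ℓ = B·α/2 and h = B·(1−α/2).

(2.3420, 2.6902)

Percentile endpoints at ranks 1 and 9: θ*₍1₎ = 2.3898, θ*₍9₎ = 2.7380.
Basic interval reflects these around x̄ₜ:
  lower = 2 × 2.5400 − 2.7380 = 2.3420
  upper = 2 × 2.5400 − 2.3898 = 2.6902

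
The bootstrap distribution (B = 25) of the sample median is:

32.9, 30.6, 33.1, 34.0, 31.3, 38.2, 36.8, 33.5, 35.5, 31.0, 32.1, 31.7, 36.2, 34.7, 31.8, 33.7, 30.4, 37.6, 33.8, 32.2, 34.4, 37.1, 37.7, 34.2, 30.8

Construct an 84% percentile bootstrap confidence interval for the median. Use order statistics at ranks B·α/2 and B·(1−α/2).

Sorted replicates: 30.4, 30.6, 30.8, 31.0, 31.3, 31.7, 31.8, 32.1, 32.2, 32.9, 33.1, 33.5, 33.7, 33.8, 34.0, 34.2, 34.4, 34.7, 35.5, 36.2, 36.8, 37.1, 37.6, 37.7, 38.2
α = 0.16; lower rank = 25 × 0.080 = 2; upper rank = 25 × 0.920 = 23.
The 2nd smallest replicate is 30.6; the 23rd is 37.6.

(30.6, 37.6)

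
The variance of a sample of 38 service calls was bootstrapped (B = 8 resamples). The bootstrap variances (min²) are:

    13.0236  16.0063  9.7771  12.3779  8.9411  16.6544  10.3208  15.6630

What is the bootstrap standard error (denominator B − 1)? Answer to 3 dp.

SE* = 3.017

Bootstrap SE is the standard deviation of the 8 replicate variances.
Mean of replicates: (13.0236 + 16.0063 + 9.7771 + 12.3779 + 8.9411 + 16.6544 + 10.3208 + 15.6630) / 8 = 102.76420 / 8 = 12.84553
Sum of squared deviations: (+0.17807)² + (+3.16077)² + (−3.06842)² + (−0.46762)² + (−3.90442)² + (+3.80887)² + (−2.52473)² + (+2.81747)² = 63.72058
Variance = 63.72058 / 7 = 9.10294
SE* = √9.10294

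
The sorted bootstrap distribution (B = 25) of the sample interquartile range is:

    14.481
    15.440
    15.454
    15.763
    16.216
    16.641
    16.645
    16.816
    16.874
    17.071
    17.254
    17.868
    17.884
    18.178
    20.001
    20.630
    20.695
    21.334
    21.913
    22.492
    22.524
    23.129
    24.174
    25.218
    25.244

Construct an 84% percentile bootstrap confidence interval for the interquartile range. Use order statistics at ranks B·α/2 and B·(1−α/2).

(15.440, 24.174)

α = 0.16; lower rank = 25 × 0.080 = 2; upper rank = 25 × 0.920 = 23.
The 2nd smallest replicate is 15.440; the 23rd is 24.174.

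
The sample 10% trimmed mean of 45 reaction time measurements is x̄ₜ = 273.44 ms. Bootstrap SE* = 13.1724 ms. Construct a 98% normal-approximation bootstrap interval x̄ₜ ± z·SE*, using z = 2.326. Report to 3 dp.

Margin = 2.326 × 13.1724 = 30.6390
Interval: 273.44 ± 30.6390

(242.801, 304.079)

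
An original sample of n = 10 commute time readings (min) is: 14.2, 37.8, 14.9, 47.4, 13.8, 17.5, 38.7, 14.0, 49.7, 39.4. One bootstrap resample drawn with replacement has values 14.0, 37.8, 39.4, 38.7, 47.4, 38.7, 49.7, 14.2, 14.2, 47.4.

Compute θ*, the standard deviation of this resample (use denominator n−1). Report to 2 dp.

θ* = 14.44

Mean = 34.1500; sum of squared deviations = 1877.2450
s² = 1877.2450 / 9 = 208.5828
s = √208.5828 = 14.44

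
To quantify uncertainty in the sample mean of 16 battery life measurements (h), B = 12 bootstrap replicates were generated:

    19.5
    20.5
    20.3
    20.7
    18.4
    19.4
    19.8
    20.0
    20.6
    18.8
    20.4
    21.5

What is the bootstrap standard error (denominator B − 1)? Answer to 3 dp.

Bootstrap SE is the standard deviation of the 12 replicate means.
Mean of replicates: (19.5 + 20.5 + 20.3 + 20.7 + 18.4 + 19.4 + 19.8 + 20.0 + 20.6 + 18.8 + 20.4 + 21.5) / 12 = 239.9000 / 12 = 19.9917
Sum of squared deviations: (−0.4917)² + (+0.5083)² + (+0.3083)² + (+0.7083)² + (−1.5917)² + (−0.5917)² + (−0.1917)² + (+0.0083)² + (+0.6083)² + (−1.1917)² + (+0.4083)² + (+1.5083)² = 8.2492
Variance = 8.2492 / 11 = 0.7499
SE* = √0.7499

SE* = 0.866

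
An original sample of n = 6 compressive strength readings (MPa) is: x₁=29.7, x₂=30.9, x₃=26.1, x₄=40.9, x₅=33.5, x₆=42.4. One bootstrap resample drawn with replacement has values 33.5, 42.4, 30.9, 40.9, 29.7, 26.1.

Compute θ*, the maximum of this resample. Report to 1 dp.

Maximum = 42.4

θ* = 42.4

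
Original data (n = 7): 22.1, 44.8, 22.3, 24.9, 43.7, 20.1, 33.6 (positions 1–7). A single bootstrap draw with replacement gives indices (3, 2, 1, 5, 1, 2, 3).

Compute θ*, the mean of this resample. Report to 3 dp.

θ* = 31.729

Resample values: 22.3, 44.8, 22.1, 43.7, 22.1, 44.8, 22.3.
Mean = (22.3 + 44.8 + 22.1 + 43.7 + 22.1 + 44.8 + 22.3) / 7 = 222.10 / 7 = 31.729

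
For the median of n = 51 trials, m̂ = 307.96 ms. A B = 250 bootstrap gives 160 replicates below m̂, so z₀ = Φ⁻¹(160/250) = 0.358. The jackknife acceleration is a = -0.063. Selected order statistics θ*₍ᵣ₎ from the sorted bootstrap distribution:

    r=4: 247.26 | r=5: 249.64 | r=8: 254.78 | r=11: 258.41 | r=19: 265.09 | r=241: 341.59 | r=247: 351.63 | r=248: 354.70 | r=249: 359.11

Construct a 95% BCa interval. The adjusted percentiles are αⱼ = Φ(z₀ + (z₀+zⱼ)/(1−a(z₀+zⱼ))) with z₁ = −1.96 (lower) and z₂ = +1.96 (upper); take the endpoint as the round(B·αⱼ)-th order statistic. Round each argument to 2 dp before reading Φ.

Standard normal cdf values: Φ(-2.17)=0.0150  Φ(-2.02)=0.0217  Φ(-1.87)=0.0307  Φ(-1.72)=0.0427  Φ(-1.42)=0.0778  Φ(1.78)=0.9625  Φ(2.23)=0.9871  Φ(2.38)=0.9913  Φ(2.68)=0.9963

Lower: z₀ + z₁ = 0.358 + (-1.960) = -1.602; 1 − a(z₀+z₁) = 1 − (-0.063)(-1.602) = 0.8991; argument = 0.358 + (-1.602)/0.8991 = -1.4238 → -1.42.
α₁ = Φ(-1.42) = 0.0778; rank = round(250 × 0.0778) = 19; θ*₍19₎ = 265.09.
Upper: z₀ + z₂ = 2.318; 1 − a(z₀+z₂) = 1.1460; argument = 2.3806 → 2.38; α₂ = 0.9913; rank = 248; θ*₍248₎ = 354.70.

(265.09, 354.70)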